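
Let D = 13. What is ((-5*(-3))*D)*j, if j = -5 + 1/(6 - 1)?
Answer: -936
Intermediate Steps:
j = -24/5 (j = -5 + 1/5 = -5 + ⅕ = -24/5 ≈ -4.8000)
((-5*(-3))*D)*j = (-5*(-3)*13)*(-24/5) = (15*13)*(-24/5) = 195*(-24/5) = -936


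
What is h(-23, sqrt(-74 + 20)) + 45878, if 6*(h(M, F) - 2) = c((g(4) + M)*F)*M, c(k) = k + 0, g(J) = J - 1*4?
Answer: 45880 + 529*I*sqrt(6)/2 ≈ 45880.0 + 647.89*I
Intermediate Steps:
g(J) = -4 + J (g(J) = J - 4 = -4 + J)
c(k) = k
h(M, F) = 2 + F*M**2/6 (h(M, F) = 2 + ((((-4 + 4) + M)*F)*M)/6 = 2 + (((0 + M)*F)*M)/6 = 2 + ((M*F)*M)/6 = 2 + ((F*M)*M)/6 = 2 + (F*M**2)/6 = 2 + F*M**2/6)
h(-23, sqrt(-74 + 20)) + 45878 = (2 + (1/6)*sqrt(-74 + 20)*(-23)**2) + 45878 = (2 + (1/6)*sqrt(-54)*529) + 45878 = (2 + (1/6)*(3*I*sqrt(6))*529) + 45878 = (2 + 529*I*sqrt(6)/2) + 45878 = 45880 + 529*I*sqrt(6)/2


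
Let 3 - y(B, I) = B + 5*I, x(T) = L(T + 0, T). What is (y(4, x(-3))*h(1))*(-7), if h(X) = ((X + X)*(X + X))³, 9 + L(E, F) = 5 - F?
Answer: -1792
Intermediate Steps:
L(E, F) = -4 - F (L(E, F) = -9 + (5 - F) = -4 - F)
x(T) = -4 - T
y(B, I) = 3 - B - 5*I (y(B, I) = 3 - (B + 5*I) = 3 + (-B - 5*I) = 3 - B - 5*I)
h(X) = 64*X⁶ (h(X) = ((2*X)*(2*X))³ = (4*X²)³ = 64*X⁶)
(y(4, x(-3))*h(1))*(-7) = ((3 - 1*4 - 5*(-4 - 1*(-3)))*(64*1⁶))*(-7) = ((3 - 4 - 5*(-4 + 3))*(64*1))*(-7) = ((3 - 4 - 5*(-1))*64)*(-7) = ((3 - 4 + 5)*64)*(-7) = (4*64)*(-7) = 256*(-7) = -1792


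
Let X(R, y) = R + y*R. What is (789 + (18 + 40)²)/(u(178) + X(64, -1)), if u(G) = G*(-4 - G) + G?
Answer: -4153/32218 ≈ -0.12890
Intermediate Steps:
X(R, y) = R + R*y
u(G) = G + G*(-4 - G)
(789 + (18 + 40)²)/(u(178) + X(64, -1)) = (789 + (18 + 40)²)/(-1*178*(3 + 178) + 64*(1 - 1)) = (789 + 58²)/(-1*178*181 + 64*0) = (789 + 3364)/(-32218 + 0) = 4153/(-32218) = 4153*(-1/32218) = -4153/32218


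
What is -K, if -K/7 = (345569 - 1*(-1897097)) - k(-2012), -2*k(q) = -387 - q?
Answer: 31408699/2 ≈ 1.5704e+7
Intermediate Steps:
k(q) = 387/2 + q/2 (k(q) = -(-387 - q)/2 = 387/2 + q/2)
K = -31408699/2 (K = -7*((345569 - 1*(-1897097)) - (387/2 + (½)*(-2012))) = -7*((345569 + 1897097) - (387/2 - 1006)) = -7*(2242666 - 1*(-1625/2)) = -7*(2242666 + 1625/2) = -7*4486957/2 = -31408699/2 ≈ -1.5704e+7)
-K = -1*(-31408699/2) = 31408699/2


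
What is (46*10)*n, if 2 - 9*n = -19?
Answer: 3220/3 ≈ 1073.3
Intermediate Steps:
n = 7/3 (n = 2/9 - 1/9*(-19) = 2/9 + 19/9 = 7/3 ≈ 2.3333)
(46*10)*n = (46*10)*(7/3) = 460*(7/3) = 3220/3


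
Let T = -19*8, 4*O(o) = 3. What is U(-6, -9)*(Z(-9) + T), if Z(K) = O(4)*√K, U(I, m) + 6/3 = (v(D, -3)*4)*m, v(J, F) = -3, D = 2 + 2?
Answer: -16112 + 477*I/2 ≈ -16112.0 + 238.5*I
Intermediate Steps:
D = 4
O(o) = ¾ (O(o) = (¼)*3 = ¾)
U(I, m) = -2 - 12*m (U(I, m) = -2 + (-3*4)*m = -2 - 12*m)
T = -152
Z(K) = 3*√K/4
U(-6, -9)*(Z(-9) + T) = (-2 - 12*(-9))*(3*√(-9)/4 - 152) = (-2 + 108)*(3*(3*I)/4 - 152) = 106*(9*I/4 - 152) = 106*(-152 + 9*I/4) = -16112 + 477*I/2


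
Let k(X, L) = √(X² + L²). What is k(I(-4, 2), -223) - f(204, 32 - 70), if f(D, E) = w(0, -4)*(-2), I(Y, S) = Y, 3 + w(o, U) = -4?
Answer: -14 + √49745 ≈ 209.04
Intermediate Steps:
w(o, U) = -7 (w(o, U) = -3 - 4 = -7)
k(X, L) = √(L² + X²)
f(D, E) = 14 (f(D, E) = -7*(-2) = 14)
k(I(-4, 2), -223) - f(204, 32 - 70) = √((-223)² + (-4)²) - 1*14 = √(49729 + 16) - 14 = √49745 - 14 = -14 + √49745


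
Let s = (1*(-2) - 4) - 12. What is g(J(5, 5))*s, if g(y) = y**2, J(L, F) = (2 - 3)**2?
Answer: -18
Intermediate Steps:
J(L, F) = 1 (J(L, F) = (-1)**2 = 1)
s = -18 (s = (-2 - 4) - 12 = -6 - 12 = -18)
g(J(5, 5))*s = 1**2*(-18) = 1*(-18) = -18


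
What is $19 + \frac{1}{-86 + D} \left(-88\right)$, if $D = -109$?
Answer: $\frac{3793}{195} \approx 19.451$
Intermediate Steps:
$19 + \frac{1}{-86 + D} \left(-88\right) = 19 + \frac{1}{-86 - 109} \left(-88\right) = 19 + \frac{1}{-195} \left(-88\right) = 19 - - \frac{88}{195} = 19 + \frac{88}{195} = \frac{3793}{195}$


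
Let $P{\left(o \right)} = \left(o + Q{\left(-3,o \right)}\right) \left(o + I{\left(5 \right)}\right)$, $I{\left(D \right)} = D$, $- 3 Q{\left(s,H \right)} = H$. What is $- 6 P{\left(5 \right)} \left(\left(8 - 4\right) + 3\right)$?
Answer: $-1400$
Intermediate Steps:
$Q{\left(s,H \right)} = - \frac{H}{3}$
$P{\left(o \right)} = \frac{2 o \left(5 + o\right)}{3}$ ($P{\left(o \right)} = \left(o - \frac{o}{3}\right) \left(o + 5\right) = \frac{2 o}{3} \left(5 + o\right) = \frac{2 o \left(5 + o\right)}{3}$)
$- 6 P{\left(5 \right)} \left(\left(8 - 4\right) + 3\right) = - 6 \cdot \frac{2}{3} \cdot 5 \left(5 + 5\right) \left(\left(8 - 4\right) + 3\right) = - 6 \cdot \frac{2}{3} \cdot 5 \cdot 10 \left(4 + 3\right) = \left(-6\right) \frac{100}{3} \cdot 7 = \left(-200\right) 7 = -1400$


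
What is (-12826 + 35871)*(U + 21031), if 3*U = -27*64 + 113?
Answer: 1416760510/3 ≈ 4.7225e+8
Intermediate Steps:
U = -1615/3 (U = (-27*64 + 113)/3 = (-1728 + 113)/3 = (1/3)*(-1615) = -1615/3 ≈ -538.33)
(-12826 + 35871)*(U + 21031) = (-12826 + 35871)*(-1615/3 + 21031) = 23045*(61478/3) = 1416760510/3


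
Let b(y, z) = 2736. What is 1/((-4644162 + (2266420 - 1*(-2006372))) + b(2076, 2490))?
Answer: -1/368634 ≈ -2.7127e-6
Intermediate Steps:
1/((-4644162 + (2266420 - 1*(-2006372))) + b(2076, 2490)) = 1/((-4644162 + (2266420 - 1*(-2006372))) + 2736) = 1/((-4644162 + (2266420 + 2006372)) + 2736) = 1/((-4644162 + 4272792) + 2736) = 1/(-371370 + 2736) = 1/(-368634) = -1/368634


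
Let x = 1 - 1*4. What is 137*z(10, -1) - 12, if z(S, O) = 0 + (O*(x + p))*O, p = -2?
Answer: -697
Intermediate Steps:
x = -3 (x = 1 - 4 = -3)
z(S, O) = -5*O² (z(S, O) = 0 + (O*(-3 - 2))*O = 0 + (O*(-5))*O = 0 + (-5*O)*O = 0 - 5*O² = -5*O²)
137*z(10, -1) - 12 = 137*(-5*(-1)²) - 12 = 137*(-5*1) - 12 = 137*(-5) - 12 = -685 - 12 = -697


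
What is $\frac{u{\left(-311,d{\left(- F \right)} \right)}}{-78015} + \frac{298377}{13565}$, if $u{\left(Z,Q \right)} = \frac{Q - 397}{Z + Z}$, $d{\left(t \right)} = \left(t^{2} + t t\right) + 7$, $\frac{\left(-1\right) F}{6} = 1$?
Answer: $\frac{482627935858}{21941536715} \approx 21.996$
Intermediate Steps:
$F = -6$ ($F = \left(-6\right) 1 = -6$)
$d{\left(t \right)} = 7 + 2 t^{2}$ ($d{\left(t \right)} = \left(t^{2} + t^{2}\right) + 7 = 2 t^{2} + 7 = 7 + 2 t^{2}$)
$u{\left(Z,Q \right)} = \frac{-397 + Q}{2 Z}$
$\frac{u{\left(-311,d{\left(- F \right)} \right)}}{-78015} + \frac{298377}{13565} = \frac{\frac{1}{2} \frac{1}{-311} \left(-397 + \left(7 + 2 \left(\left(-1\right) \left(-6\right)\right)^{2}\right)\right)}{-78015} + \frac{298377}{13565} = \frac{1}{2} \left(- \frac{1}{311}\right) \left(-397 + \left(7 + 2 \cdot 6^{2}\right)\right) \left(- \frac{1}{78015}\right) + 298377 \cdot \frac{1}{13565} = \frac{1}{2} \left(- \frac{1}{311}\right) \left(-397 + \left(7 + 2 \cdot 36\right)\right) \left(- \frac{1}{78015}\right) + \frac{298377}{13565} = \frac{1}{2} \left(- \frac{1}{311}\right) \left(-397 + \left(7 + 72\right)\right) \left(- \frac{1}{78015}\right) + \frac{298377}{13565} = \frac{1}{2} \left(- \frac{1}{311}\right) \left(-397 + 79\right) \left(- \frac{1}{78015}\right) + \frac{298377}{13565} = \frac{1}{2} \left(- \frac{1}{311}\right) \left(-318\right) \left(- \frac{1}{78015}\right) + \frac{298377}{13565} = \frac{159}{311} \left(- \frac{1}{78015}\right) + \frac{298377}{13565} = - \frac{53}{8087555} + \frac{298377}{13565} = \frac{482627935858}{21941536715}$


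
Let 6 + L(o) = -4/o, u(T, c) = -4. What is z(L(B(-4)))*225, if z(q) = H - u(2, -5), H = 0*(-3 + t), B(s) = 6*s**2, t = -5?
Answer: 900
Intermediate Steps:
H = 0 (H = 0*(-3 - 5) = 0*(-8) = 0)
L(o) = -6 - 4/o
z(q) = 4 (z(q) = 0 - 1*(-4) = 0 + 4 = 4)
z(L(B(-4)))*225 = 4*225 = 900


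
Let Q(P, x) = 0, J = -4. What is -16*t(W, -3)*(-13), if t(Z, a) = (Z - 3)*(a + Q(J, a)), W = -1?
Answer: 2496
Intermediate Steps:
t(Z, a) = a*(-3 + Z) (t(Z, a) = (Z - 3)*(a + 0) = (-3 + Z)*a = a*(-3 + Z))
-16*t(W, -3)*(-13) = -(-48)*(-3 - 1)*(-13) = -(-48)*(-4)*(-13) = -16*12*(-13) = -192*(-13) = 2496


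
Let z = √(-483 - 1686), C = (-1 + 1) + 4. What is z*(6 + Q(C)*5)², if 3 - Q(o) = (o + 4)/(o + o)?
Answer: 768*I*√241 ≈ 11923.0*I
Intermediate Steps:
C = 4 (C = 0 + 4 = 4)
Q(o) = 3 - (4 + o)/(2*o) (Q(o) = 3 - (o + 4)/(o + o) = 3 - (4 + o)/(2*o))
z = 3*I*√241 (z = √(-2169) = 3*I*√241 ≈ 46.573*I)
z*(6 + Q(C)*5)² = (3*I*√241)*(6 + (5/2 - 2/4)*5)² = (3*I*√241)*(6 + (5/2 - 2*¼)*5)² = (3*I*√241)*(6 + (5/2 - ½)*5)² = (3*I*√241)*(6 + 2*5)² = (3*I*√241)*(6 + 10)² = (3*I*√241)*16² = (3*I*√241)*256 = 768*I*√241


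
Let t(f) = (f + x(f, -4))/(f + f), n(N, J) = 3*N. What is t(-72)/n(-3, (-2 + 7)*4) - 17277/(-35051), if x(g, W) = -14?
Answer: 9688303/22713048 ≈ 0.42655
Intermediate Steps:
t(f) = (-14 + f)/(2*f) (t(f) = (f - 14)/(f + f) = (-14 + f)/((2*f)) = (-14 + f)*(1/(2*f)) = (-14 + f)/(2*f))
t(-72)/n(-3, (-2 + 7)*4) - 17277/(-35051) = ((½)*(-14 - 72)/(-72))/((3*(-3))) - 17277/(-35051) = ((½)*(-1/72)*(-86))/(-9) - 17277*(-1/35051) = (43/72)*(-⅑) + 17277/35051 = -43/648 + 17277/35051 = 9688303/22713048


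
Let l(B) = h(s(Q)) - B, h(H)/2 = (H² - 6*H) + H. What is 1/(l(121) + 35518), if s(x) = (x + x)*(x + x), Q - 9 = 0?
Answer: 1/242109 ≈ 4.1304e-6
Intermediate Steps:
Q = 9 (Q = 9 + 0 = 9)
s(x) = 4*x² (s(x) = (2*x)*(2*x) = 4*x²)
h(H) = -10*H + 2*H² (h(H) = 2*((H² - 6*H) + H) = 2*(H² - 5*H) = -10*H + 2*H²)
l(B) = 206712 - B (l(B) = 2*(4*9²)*(-5 + 4*9²) - B = 2*(4*81)*(-5 + 4*81) - B = 2*324*(-5 + 324) - B = 2*324*319 - B = 206712 - B)
1/(l(121) + 35518) = 1/((206712 - 1*121) + 35518) = 1/((206712 - 121) + 35518) = 1/(206591 + 35518) = 1/242109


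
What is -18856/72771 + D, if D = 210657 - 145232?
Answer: 4761023819/72771 ≈ 65425.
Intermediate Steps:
D = 65425
-18856/72771 + D = -18856/72771 + 65425 = 4761023819/72771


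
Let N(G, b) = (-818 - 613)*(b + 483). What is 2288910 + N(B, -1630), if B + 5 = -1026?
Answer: 3930267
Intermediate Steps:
B = -1031 (B = -5 - 1026 = -1031)
N(G, b) = -691173 - 1431*b (N(G, b) = -1431*(483 + b) = -691173 - 1431*b)
2288910 + N(B, -1630) = 2288910 + (-691173 - 1431*(-1630)) = 2288910 + (-691173 + 2332530) = 2288910 + 1641357 = 3930267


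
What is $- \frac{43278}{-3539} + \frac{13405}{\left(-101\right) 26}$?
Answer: $\frac{66207733}{9293414} \approx 7.1242$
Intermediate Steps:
$- \frac{43278}{-3539} + \frac{13405}{\left(-101\right) 26} = \left(-43278\right) \left(- \frac{1}{3539}\right) + \frac{13405}{-2626} = \frac{43278}{3539} + 13405 \left(- \frac{1}{2626}\right) = \frac{43278}{3539} - \frac{13405}{2626} = \frac{66207733}{9293414}$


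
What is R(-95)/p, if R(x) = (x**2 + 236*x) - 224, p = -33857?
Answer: 13619/33857 ≈ 0.40225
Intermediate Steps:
R(x) = -224 + x**2 + 236*x
R(-95)/p = (-224 + (-95)**2 + 236*(-95))/(-33857) = (-224 + 9025 - 22420)*(-1/33857) = -13619*(-1/33857) = 13619/33857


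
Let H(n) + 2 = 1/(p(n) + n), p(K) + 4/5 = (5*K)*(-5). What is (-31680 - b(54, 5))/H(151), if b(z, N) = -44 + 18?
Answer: 81956728/5179 ≈ 15825.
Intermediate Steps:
p(K) = -⅘ - 25*K (p(K) = -⅘ + (5*K)*(-5) = -⅘ - 25*K)
b(z, N) = -26
H(n) = -2 + 1/(-⅘ - 24*n) (H(n) = -2 + 1/((-⅘ - 25*n) + n) = -2 + 1/(-⅘ - 24*n))
(-31680 - b(54, 5))/H(151) = (-31680 - 1*(-26))/(((-13 - 240*151)/(4*(1 + 30*151)))) = (-31680 + 26)/(((-13 - 36240)/(4*(1 + 4530)))) = -31654/((¼)*(-36253)/4531) = -31654/((¼)*(1/4531)*(-36253)) = -31654/(-36253/18124) = -31654*(-18124/36253) = 81956728/5179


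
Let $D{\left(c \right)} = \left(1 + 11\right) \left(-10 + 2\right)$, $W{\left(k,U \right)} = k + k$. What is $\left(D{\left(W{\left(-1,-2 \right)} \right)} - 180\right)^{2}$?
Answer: $76176$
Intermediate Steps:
$W{\left(k,U \right)} = 2 k$
$D{\left(c \right)} = -96$ ($D{\left(c \right)} = 12 \left(-8\right) = -96$)
$\left(D{\left(W{\left(-1,-2 \right)} \right)} - 180\right)^{2} = \left(-96 - 180\right)^{2} = \left(-276\right)^{2} = 76176$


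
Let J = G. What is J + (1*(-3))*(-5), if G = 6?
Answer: 21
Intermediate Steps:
J = 6
J + (1*(-3))*(-5) = 6 + (1*(-3))*(-5) = 6 - 3*(-5) = 6 + 15 = 21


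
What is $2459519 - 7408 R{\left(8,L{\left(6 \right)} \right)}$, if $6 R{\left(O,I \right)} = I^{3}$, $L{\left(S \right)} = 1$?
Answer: $\frac{7374853}{3} \approx 2.4583 \cdot 10^{6}$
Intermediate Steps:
$R{\left(O,I \right)} = \frac{I^{3}}{6}$
$2459519 - 7408 R{\left(8,L{\left(6 \right)} \right)} = 2459519 - 7408 \frac{1^{3}}{6} = 2459519 - 7408 \cdot \frac{1}{6} \cdot 1 = 2459519 - 7408 \cdot \frac{1}{6} = 2459519 - \frac{3704}{3} = \frac{7374853}{3}$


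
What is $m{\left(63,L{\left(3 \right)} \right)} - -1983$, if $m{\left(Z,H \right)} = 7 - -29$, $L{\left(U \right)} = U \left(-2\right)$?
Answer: $2019$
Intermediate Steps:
$L{\left(U \right)} = - 2 U$
$m{\left(Z,H \right)} = 36$ ($m{\left(Z,H \right)} = 7 + 29 = 36$)
$m{\left(63,L{\left(3 \right)} \right)} - -1983 = 36 - -1983 = 36 + 1983 = 2019$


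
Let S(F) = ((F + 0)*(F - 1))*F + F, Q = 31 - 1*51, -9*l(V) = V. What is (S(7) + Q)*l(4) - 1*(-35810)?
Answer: 321166/9 ≈ 35685.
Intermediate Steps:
l(V) = -V/9
Q = -20 (Q = 31 - 51 = -20)
S(F) = F + F**2*(-1 + F) (S(F) = (F*(-1 + F))*F + F = F**2*(-1 + F) + F = F + F**2*(-1 + F))
(S(7) + Q)*l(4) - 1*(-35810) = (7*(1 + 7**2 - 1*7) - 20)*(-1/9*4) - 1*(-35810) = (7*(1 + 49 - 7) - 20)*(-4/9) + 35810 = (7*43 - 20)*(-4/9) + 35810 = (301 - 20)*(-4/9) + 35810 = 281*(-4/9) + 35810 = -1124/9 + 35810 = 321166/9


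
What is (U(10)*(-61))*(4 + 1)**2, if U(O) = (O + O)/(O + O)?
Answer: -1525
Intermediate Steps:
U(O) = 1 (U(O) = (2*O)/((2*O)) = (2*O)*(1/(2*O)) = 1)
(U(10)*(-61))*(4 + 1)**2 = (1*(-61))*(4 + 1)**2 = -61*5**2 = -61*25 = -1525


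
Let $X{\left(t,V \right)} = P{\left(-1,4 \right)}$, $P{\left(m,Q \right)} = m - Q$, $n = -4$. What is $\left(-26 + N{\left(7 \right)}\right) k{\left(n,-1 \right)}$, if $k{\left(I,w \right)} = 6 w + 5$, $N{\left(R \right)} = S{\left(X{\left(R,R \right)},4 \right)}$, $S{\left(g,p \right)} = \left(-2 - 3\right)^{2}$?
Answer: $1$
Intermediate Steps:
$X{\left(t,V \right)} = -5$ ($X{\left(t,V \right)} = -1 - 4 = -5$)
$S{\left(g,p \right)} = 25$ ($S{\left(g,p \right)} = \left(-5\right)^{2} = 25$)
$N{\left(R \right)} = 25$
$k{\left(I,w \right)} = 5 + 6 w$
$\left(-26 + N{\left(7 \right)}\right) k{\left(n,-1 \right)} = \left(-26 + 25\right) \left(5 + 6 \left(-1\right)\right) = - (5 - 6) = \left(-1\right) \left(-1\right) = 1$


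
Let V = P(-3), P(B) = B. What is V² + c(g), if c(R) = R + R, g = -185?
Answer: -361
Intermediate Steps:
V = -3
c(R) = 2*R
V² + c(g) = (-3)² + 2*(-185) = 9 - 370 = -361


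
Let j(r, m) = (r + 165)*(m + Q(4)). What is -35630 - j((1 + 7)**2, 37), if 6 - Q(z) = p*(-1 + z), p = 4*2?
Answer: -39981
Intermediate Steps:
p = 8
Q(z) = 14 - 8*z (Q(z) = 6 - 8*(-1 + z) = 6 - (-8 + 8*z) = 6 + (8 - 8*z) = 14 - 8*z)
j(r, m) = (-18 + m)*(165 + r) (j(r, m) = (r + 165)*(m + (14 - 8*4)) = (165 + r)*(m + (14 - 32)) = (165 + r)*(m - 18) = (165 + r)*(-18 + m) = (-18 + m)*(165 + r))
-35630 - j((1 + 7)**2, 37) = -35630 - (-2970 - 18*(1 + 7)**2 + 165*37 + 37*(1 + 7)**2) = -35630 - (-2970 - 18*8**2 + 6105 + 37*8**2) = -35630 - (-2970 - 18*64 + 6105 + 37*64) = -35630 - (-2970 - 1152 + 6105 + 2368) = -35630 - 1*4351 = -35630 - 4351 = -39981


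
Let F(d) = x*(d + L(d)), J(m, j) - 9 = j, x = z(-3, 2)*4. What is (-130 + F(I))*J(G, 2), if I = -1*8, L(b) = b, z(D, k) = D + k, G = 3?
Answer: -726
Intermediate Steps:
x = -4 (x = (-3 + 2)*4 = -1*4 = -4)
I = -8
J(m, j) = 9 + j
F(d) = -8*d (F(d) = -4*(d + d) = -8*d)
(-130 + F(I))*J(G, 2) = (-130 - 8*(-8))*(9 + 2) = (-130 + 64)*11 = -66*11 = -726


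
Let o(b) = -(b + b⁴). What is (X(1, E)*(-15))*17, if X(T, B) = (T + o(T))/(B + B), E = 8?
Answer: 255/16 ≈ 15.938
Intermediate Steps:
o(b) = -b - b⁴
X(T, B) = -T⁴/(2*B) (X(T, B) = (T + (-T - T⁴))/(B + B) = (-T⁴)/((2*B)) = (-T⁴)*(1/(2*B)) = -T⁴/(2*B))
(X(1, E)*(-15))*17 = (-½*1⁴/8*(-15))*17 = (-½*⅛*1*(-15))*17 = -1/16*(-15)*17 = (15/16)*17 = 255/16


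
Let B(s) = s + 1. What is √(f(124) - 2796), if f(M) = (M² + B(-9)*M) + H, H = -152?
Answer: 2*√2859 ≈ 106.94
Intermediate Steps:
B(s) = 1 + s
f(M) = -152 + M² - 8*M (f(M) = (M² + (1 - 9)*M) - 152 = (M² - 8*M) - 152 = -152 + M² - 8*M)
√(f(124) - 2796) = √((-152 + 124² - 8*124) - 2796) = √((-152 + 15376 - 992) - 2796) = √(14232 - 2796) = √11436 = 2*√2859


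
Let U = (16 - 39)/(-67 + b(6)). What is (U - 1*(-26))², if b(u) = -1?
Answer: 3207681/4624 ≈ 693.70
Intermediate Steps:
U = 23/68 (U = (16 - 39)/(-67 - 1) = -23/(-68) = -23*(-1/68) = 23/68 ≈ 0.33824)
(U - 1*(-26))² = (23/68 - 1*(-26))² = (23/68 + 26)² = (1791/68)² = 3207681/4624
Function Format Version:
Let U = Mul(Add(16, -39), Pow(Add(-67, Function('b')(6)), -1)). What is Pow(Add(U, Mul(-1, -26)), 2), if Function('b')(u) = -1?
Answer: Rational(3207681, 4624) ≈ 693.70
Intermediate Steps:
U = Rational(23, 68) (U = Mul(Add(16, -39), Pow(Add(-67, -1), -1)) = Mul(-23, Pow(-68, -1)) = Mul(-23, Rational(-1, 68)) = Rational(23, 68) ≈ 0.33824)
Pow(Add(U, Mul(-1, -26)), 2) = Pow(Add(Rational(23, 68), Mul(-1, -26)), 2) = Pow(Add(Rational(23, 68), 26), 2) = Pow(Rational(1791, 68), 2) = Rational(3207681, 4624)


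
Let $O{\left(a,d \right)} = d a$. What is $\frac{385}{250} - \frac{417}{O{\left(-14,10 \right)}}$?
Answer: $\frac{3163}{700} \approx 4.5186$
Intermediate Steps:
$O{\left(a,d \right)} = a d$
$\frac{385}{250} - \frac{417}{O{\left(-14,10 \right)}} = \frac{385}{250} - \frac{417}{\left(-14\right) 10} = 385 \cdot \frac{1}{250} - \frac{417}{-140} = \frac{77}{50} - - \frac{417}{140} = \frac{77}{50} + \frac{417}{140} = \frac{3163}{700}$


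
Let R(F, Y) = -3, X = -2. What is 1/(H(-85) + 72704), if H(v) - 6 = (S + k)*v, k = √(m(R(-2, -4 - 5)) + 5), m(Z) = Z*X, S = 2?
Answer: 14508/1052394425 + 17*√11/1052394425 ≈ 1.3839e-5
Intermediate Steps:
m(Z) = -2*Z (m(Z) = Z*(-2) = -2*Z)
k = √11 (k = √(-2*(-3) + 5) = √(6 + 5) = √11 ≈ 3.3166)
H(v) = 6 + v*(2 + √11) (H(v) = 6 + (2 + √11)*v = 6 + v*(2 + √11))
1/(H(-85) + 72704) = 1/((6 + 2*(-85) - 85*√11) + 72704) = 1/((6 - 170 - 85*√11) + 72704) = 1/((-164 - 85*√11) + 72704) = 1/(72540 - 85*√11)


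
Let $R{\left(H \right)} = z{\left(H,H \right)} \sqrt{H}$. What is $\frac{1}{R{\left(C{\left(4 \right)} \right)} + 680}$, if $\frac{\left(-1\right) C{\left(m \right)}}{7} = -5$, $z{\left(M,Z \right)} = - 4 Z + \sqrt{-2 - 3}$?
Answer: $\frac{1}{680 - \sqrt{35} \left(140 - i \sqrt{5}\right)} \approx -0.006692 - 0.00059714 i$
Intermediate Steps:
$z{\left(M,Z \right)} = - 4 Z + i \sqrt{5}$ ($z{\left(M,Z \right)} = - 4 Z + \sqrt{-5} = - 4 Z + i \sqrt{5}$)
$C{\left(m \right)} = 35$ ($C{\left(m \right)} = \left(-7\right) \left(-5\right) = 35$)
$R{\left(H \right)} = \sqrt{H} \left(- 4 H + i \sqrt{5}\right)$ ($R{\left(H \right)} = \left(- 4 H + i \sqrt{5}\right) \sqrt{H} = \sqrt{H} \left(- 4 H + i \sqrt{5}\right)$)
$\frac{1}{R{\left(C{\left(4 \right)} \right)} + 680} = \frac{1}{\sqrt{35} \left(\left(-4\right) 35 + i \sqrt{5}\right) + 680} = \frac{1}{\sqrt{35} \left(-140 + i \sqrt{5}\right) + 680} = \frac{1}{680 + \sqrt{35} \left(-140 + i \sqrt{5}\right)}$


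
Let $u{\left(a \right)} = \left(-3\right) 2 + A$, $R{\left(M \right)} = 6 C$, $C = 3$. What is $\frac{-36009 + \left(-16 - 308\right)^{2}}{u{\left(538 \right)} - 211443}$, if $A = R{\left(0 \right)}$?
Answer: $- \frac{22989}{70477} \approx -0.32619$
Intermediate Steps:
$R{\left(M \right)} = 18$ ($R{\left(M \right)} = 6 \cdot 3 = 18$)
$A = 18$
$u{\left(a \right)} = 12$ ($u{\left(a \right)} = \left(-3\right) 2 + 18 = -6 + 18 = 12$)
$\frac{-36009 + \left(-16 - 308\right)^{2}}{u{\left(538 \right)} - 211443} = \frac{-36009 + \left(-16 - 308\right)^{2}}{12 - 211443} = \frac{-36009 + \left(-324\right)^{2}}{-211431} = \left(-36009 + 104976\right) \left(- \frac{1}{211431}\right) = 68967 \left(- \frac{1}{211431}\right) = - \frac{22989}{70477}$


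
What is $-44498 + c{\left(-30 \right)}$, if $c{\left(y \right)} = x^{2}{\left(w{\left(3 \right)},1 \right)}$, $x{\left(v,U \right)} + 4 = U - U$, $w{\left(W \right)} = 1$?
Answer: $-44482$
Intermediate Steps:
$x{\left(v,U \right)} = -4$ ($x{\left(v,U \right)} = -4 + \left(U - U\right) = -4 + 0 = -4$)
$c{\left(y \right)} = 16$ ($c{\left(y \right)} = \left(-4\right)^{2} = 16$)
$-44498 + c{\left(-30 \right)} = -44498 + 16 = -44482$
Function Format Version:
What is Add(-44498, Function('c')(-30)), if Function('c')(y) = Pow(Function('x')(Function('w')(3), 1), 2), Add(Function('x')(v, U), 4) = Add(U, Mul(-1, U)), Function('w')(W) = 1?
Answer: -44482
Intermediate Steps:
Function('x')(v, U) = -4 (Function('x')(v, U) = Add(-4, Add(U, Mul(-1, U))) = Add(-4, 0) = -4)
Function('c')(y) = 16 (Function('c')(y) = Pow(-4, 2) = 16)
Add(-44498, Function('c')(-30)) = Add(-44498, 16) = -44482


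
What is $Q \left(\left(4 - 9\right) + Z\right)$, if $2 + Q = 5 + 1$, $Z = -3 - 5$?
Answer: $-52$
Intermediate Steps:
$Z = -8$
$Q = 4$ ($Q = -2 + \left(5 + 1\right) = -2 + 6 = 4$)
$Q \left(\left(4 - 9\right) + Z\right) = 4 \left(\left(4 - 9\right) - 8\right) = 4 \left(-5 - 8\right) = 4 \left(-13\right) = -52$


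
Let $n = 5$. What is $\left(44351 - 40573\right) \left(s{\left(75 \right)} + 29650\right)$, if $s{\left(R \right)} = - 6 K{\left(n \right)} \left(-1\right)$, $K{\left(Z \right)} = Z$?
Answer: $112131040$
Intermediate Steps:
$s{\left(R \right)} = 30$ ($s{\left(R \right)} = \left(-6\right) 5 \left(-1\right) = \left(-30\right) \left(-1\right) = 30$)
$\left(44351 - 40573\right) \left(s{\left(75 \right)} + 29650\right) = \left(44351 - 40573\right) \left(30 + 29650\right) = 3778 \cdot 29680 = 112131040$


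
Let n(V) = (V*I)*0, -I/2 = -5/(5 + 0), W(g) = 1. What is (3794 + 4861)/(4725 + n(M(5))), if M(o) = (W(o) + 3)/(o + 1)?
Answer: 577/315 ≈ 1.8317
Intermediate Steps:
I = 2 (I = -(-10)/(5 + 0) = -(-10)/5 = -2*(-1) = 2)
M(o) = 4/(1 + o) (M(o) = (1 + 3)/(o + 1) = 4/(1 + o))
n(V) = 0 (n(V) = (V*2)*0 = (2*V)*0 = 0)
(3794 + 4861)/(4725 + n(M(5))) = (3794 + 4861)/(4725 + 0) = 8655/4725 = 8655*(1/4725) = 577/315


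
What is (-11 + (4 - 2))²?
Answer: 81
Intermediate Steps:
(-11 + (4 - 2))² = (-11 + 2)² = (-9)² = 81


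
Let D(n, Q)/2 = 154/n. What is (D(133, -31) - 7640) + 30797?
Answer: 440027/19 ≈ 23159.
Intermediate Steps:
D(n, Q) = 308/n (D(n, Q) = 2*(154/n) = 308/n)
(D(133, -31) - 7640) + 30797 = (308/133 - 7640) + 30797 = (308*(1/133) - 7640) + 30797 = (44/19 - 7640) + 30797 = -145116/19 + 30797 = 440027/19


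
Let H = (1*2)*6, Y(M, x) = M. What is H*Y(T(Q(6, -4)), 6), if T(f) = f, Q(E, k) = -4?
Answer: -48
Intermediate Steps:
H = 12 (H = 2*6 = 12)
H*Y(T(Q(6, -4)), 6) = 12*(-4) = -48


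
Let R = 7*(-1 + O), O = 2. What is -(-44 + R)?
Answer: 37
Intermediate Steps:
R = 7 (R = 7*(-1 + 2) = 7*1 = 7)
-(-44 + R) = -(-44 + 7) = -(-37) = -1*(-37) = 37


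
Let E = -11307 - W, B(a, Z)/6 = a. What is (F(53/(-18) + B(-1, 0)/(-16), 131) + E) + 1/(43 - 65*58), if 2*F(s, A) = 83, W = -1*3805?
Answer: -55610569/7454 ≈ -7460.5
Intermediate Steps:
B(a, Z) = 6*a
W = -3805
F(s, A) = 83/2 (F(s, A) = (1/2)*83 = 83/2)
E = -7502 (E = -11307 - 1*(-3805) = -11307 + 3805 = -7502)
(F(53/(-18) + B(-1, 0)/(-16), 131) + E) + 1/(43 - 65*58) = (83/2 - 7502) + 1/(43 - 65*58) = -14921/2 + 1/(43 - 3770) = -14921/2 + 1/(-3727) = -14921/2 - 1/3727 = -55610569/7454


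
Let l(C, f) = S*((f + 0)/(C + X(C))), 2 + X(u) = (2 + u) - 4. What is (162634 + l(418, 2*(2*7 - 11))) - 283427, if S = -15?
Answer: -50249933/416 ≈ -1.2079e+5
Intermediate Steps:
X(u) = -4 + u (X(u) = -2 + ((2 + u) - 4) = -2 + (-2 + u) = -4 + u)
l(C, f) = -15*f/(-4 + 2*C) (l(C, f) = -15*(f + 0)/(C + (-4 + C)) = -15*f/(-4 + 2*C))
(162634 + l(418, 2*(2*7 - 11))) - 283427 = (162634 - 15*2*(2*7 - 11)/(-4 + 2*418)) - 283427 = (162634 - 15*2*(14 - 11)/(-4 + 836)) - 283427 = (162634 - 15*2*3/832) - 283427 = (162634 - 15*6*1/832) - 283427 = (162634 - 45/416) - 283427 = 67655699/416 - 283427 = -50249933/416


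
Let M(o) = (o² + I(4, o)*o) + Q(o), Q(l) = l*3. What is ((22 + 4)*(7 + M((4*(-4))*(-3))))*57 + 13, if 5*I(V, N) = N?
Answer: 21606143/5 ≈ 4.3212e+6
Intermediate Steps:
I(V, N) = N/5
Q(l) = 3*l
M(o) = 3*o + 6*o²/5 (M(o) = (o² + (o/5)*o) + 3*o = (o² + o²/5) + 3*o = 6*o²/5 + 3*o = 3*o + 6*o²/5)
((22 + 4)*(7 + M((4*(-4))*(-3))))*57 + 13 = ((22 + 4)*(7 + 3*((4*(-4))*(-3))*(5 + 2*((4*(-4))*(-3)))/5))*57 + 13 = (26*(7 + 3*(-16*(-3))*(5 + 2*(-16*(-3)))/5))*57 + 13 = (26*(7 + (⅗)*48*(5 + 2*48)))*57 + 13 = (26*(7 + (⅗)*48*(5 + 96)))*57 + 13 = (26*(7 + (⅗)*48*101))*57 + 13 = (26*(7 + 14544/5))*57 + 13 = (26*(14579/5))*57 + 13 = (379054/5)*57 + 13 = 21606078/5 + 13 = 21606143/5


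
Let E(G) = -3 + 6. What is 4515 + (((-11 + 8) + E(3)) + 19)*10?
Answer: 4705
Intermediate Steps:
E(G) = 3
4515 + (((-11 + 8) + E(3)) + 19)*10 = 4515 + (((-11 + 8) + 3) + 19)*10 = 4515 + ((-3 + 3) + 19)*10 = 4515 + (0 + 19)*10 = 4515 + 19*10 = 4515 + 190 = 4705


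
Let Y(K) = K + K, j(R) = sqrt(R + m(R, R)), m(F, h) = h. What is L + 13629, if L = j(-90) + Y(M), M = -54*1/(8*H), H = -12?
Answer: 109041/8 + 6*I*sqrt(5) ≈ 13630.0 + 13.416*I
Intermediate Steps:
j(R) = sqrt(2)*sqrt(R) (j(R) = sqrt(R + R) = sqrt(2*R) = sqrt(2)*sqrt(R))
M = 9/16 (M = -54/((-12*8)) = -54/(-96) = -54*(-1/96) = 9/16 ≈ 0.56250)
Y(K) = 2*K
L = 9/8 + 6*I*sqrt(5) (L = sqrt(2)*sqrt(-90) + 2*(9/16) = sqrt(2)*(3*I*sqrt(10)) + 9/8 = 6*I*sqrt(5) + 9/8 = 9/8 + 6*I*sqrt(5) ≈ 1.125 + 13.416*I)
L + 13629 = (9/8 + 6*I*sqrt(5)) + 13629 = 109041/8 + 6*I*sqrt(5)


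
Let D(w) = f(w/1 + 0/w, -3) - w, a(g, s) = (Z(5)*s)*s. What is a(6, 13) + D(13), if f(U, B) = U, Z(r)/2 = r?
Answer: 1690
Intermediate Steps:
Z(r) = 2*r
a(g, s) = 10*s² (a(g, s) = ((2*5)*s)*s = (10*s)*s = 10*s²)
D(w) = 0 (D(w) = (w/1 + 0/w) - w = (w*1 + 0) - w = (w + 0) - w = w - w = 0)
a(6, 13) + D(13) = 10*13² + 0 = 10*169 + 0 = 1690 + 0 = 1690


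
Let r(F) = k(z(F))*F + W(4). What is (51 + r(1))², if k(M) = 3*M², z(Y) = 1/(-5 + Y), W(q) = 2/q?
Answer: 683929/256 ≈ 2671.6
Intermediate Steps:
r(F) = ½ + 3*F/(-5 + F)² (r(F) = (3*(1/(-5 + F))²)*F + 2/4 = (3/(-5 + F)²)*F + 2*(¼) = 3*F/(-5 + F)² + ½ = ½ + 3*F/(-5 + F)²)
(51 + r(1))² = (51 + (½ + 3*1/(-5 + 1)²))² = (51 + (½ + 3*1/(-4)²))² = (51 + (½ + 3*1*(1/16)))² = (51 + (½ + 3/16))² = (51 + 11/16)² = (827/16)² = 683929/256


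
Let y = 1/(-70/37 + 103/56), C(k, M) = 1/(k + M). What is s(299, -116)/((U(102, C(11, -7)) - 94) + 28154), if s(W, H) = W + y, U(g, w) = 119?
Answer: 3391/341279 ≈ 0.0099362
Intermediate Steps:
C(k, M) = 1/(M + k)
y = -2072/109 (y = 1/(-70*1/37 + 103*(1/56)) = 1/(-70/37 + 103/56) = 1/(-109/2072) = -2072/109 ≈ -19.009)
s(W, H) = -2072/109 + W (s(W, H) = W - 2072/109 = -2072/109 + W)
s(299, -116)/((U(102, C(11, -7)) - 94) + 28154) = (-2072/109 + 299)/((119 - 94) + 28154) = 30519/(109*(25 + 28154)) = (30519/109)/28179 = (30519/109)*(1/28179) = 3391/341279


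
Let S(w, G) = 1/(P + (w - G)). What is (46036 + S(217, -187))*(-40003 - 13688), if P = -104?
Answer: -247171905497/100 ≈ -2.4717e+9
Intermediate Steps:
S(w, G) = 1/(-104 + w - G) (S(w, G) = 1/(-104 + (w - G)) = 1/(-104 + w - G))
(46036 + S(217, -187))*(-40003 - 13688) = (46036 + 1/(-104 + 217 - 1*(-187)))*(-40003 - 13688) = (46036 + 1/(-104 + 217 + 187))*(-53691) = (46036 + 1/300)*(-53691) = (13810801/300)*(-53691) = -247171905497/100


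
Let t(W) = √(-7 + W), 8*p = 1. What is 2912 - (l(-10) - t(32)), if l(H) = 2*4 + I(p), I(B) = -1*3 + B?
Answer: 23295/8 ≈ 2911.9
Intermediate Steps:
p = ⅛ (p = (⅛)*1 = ⅛ ≈ 0.12500)
I(B) = -3 + B
l(H) = 41/8 (l(H) = 2*4 + (-3 + ⅛) = 8 - 23/8 = 41/8)
2912 - (l(-10) - t(32)) = 2912 - (41/8 - √(-7 + 32)) = 2912 - (41/8 - √25) = 2912 - (41/8 - 1*5) = 2912 - (41/8 - 5) = 2912 - 1*⅛ = 2912 - ⅛ = 23295/8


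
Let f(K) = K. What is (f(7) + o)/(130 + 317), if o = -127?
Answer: -40/149 ≈ -0.26846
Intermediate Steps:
(f(7) + o)/(130 + 317) = (7 - 127)/(130 + 317) = -120/447 = -120*1/447 = -40/149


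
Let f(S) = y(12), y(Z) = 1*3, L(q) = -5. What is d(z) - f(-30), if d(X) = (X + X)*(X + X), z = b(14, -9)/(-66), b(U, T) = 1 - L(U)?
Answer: -359/121 ≈ -2.9669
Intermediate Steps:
b(U, T) = 6 (b(U, T) = 1 - 1*(-5) = 1 + 5 = 6)
y(Z) = 3
f(S) = 3
z = -1/11 (z = 6/(-66) = 6*(-1/66) = -1/11 ≈ -0.090909)
d(X) = 4*X**2 (d(X) = (2*X)*(2*X) = 4*X**2)
d(z) - f(-30) = 4*(-1/11)**2 - 1*3 = 4*(1/121) - 3 = 4/121 - 3 = -359/121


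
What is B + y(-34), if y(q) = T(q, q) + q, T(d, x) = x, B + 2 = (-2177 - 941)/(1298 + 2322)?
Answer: -128259/1810 ≈ -70.861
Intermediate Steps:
B = -5179/1810 (B = -2 + (-2177 - 941)/(1298 + 2322) = -2 - 3118/3620 = -2 - 3118*1/3620 = -2 - 1559/1810 = -5179/1810 ≈ -2.8613)
y(q) = 2*q (y(q) = q + q = 2*q)
B + y(-34) = -5179/1810 + 2*(-34) = -5179/1810 - 68 = -128259/1810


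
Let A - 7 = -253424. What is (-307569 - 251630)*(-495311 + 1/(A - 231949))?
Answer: 134435420440939573/485366 ≈ 2.7698e+11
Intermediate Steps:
A = -253417 (A = 7 - 253424 = -253417)
(-307569 - 251630)*(-495311 + 1/(A - 231949)) = (-307569 - 251630)*(-495311 + 1/(-253417 - 231949)) = -559199*(-495311 + 1/(-485366)) = -559199*(-495311 - 1/485366) = -559199*(-240407118827/485366) = 134435420440939573/485366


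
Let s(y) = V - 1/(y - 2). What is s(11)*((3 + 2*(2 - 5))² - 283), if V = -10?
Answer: 24934/9 ≈ 2770.4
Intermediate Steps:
s(y) = -10 - 1/(-2 + y) (s(y) = -10 - 1/(y - 2) = -10 - 1/(-2 + y))
s(11)*((3 + 2*(2 - 5))² - 283) = ((19 - 10*11)/(-2 + 11))*((3 + 2*(2 - 5))² - 283) = ((19 - 110)/9)*((3 + 2*(-3))² - 283) = ((⅑)*(-91))*((3 - 6)² - 283) = -91*((-3)² - 283)/9 = -91*(9 - 283)/9 = -91/9*(-274) = 24934/9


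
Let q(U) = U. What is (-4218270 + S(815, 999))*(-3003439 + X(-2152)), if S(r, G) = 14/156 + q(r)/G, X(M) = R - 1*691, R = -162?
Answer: 164583109368351014/12987 ≈ 1.2673e+13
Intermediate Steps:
X(M) = -853 (X(M) = -162 - 1*691 = -162 - 691 = -853)
S(r, G) = 7/78 + r/G (S(r, G) = 14/156 + r/G = 14*(1/156) + r/G = 7/78 + r/G)
(-4218270 + S(815, 999))*(-3003439 + X(-2152)) = (-4218270 + (7/78 + 815/999))*(-3003439 - 853) = (-4218270 + (7/78 + 815*(1/999)))*(-3004292) = (-4218270 + (7/78 + 815/999))*(-3004292) = (-4218270 + 23521/25974)*(-3004292) = -109565321459/25974*(-3004292) = 164583109368351014/12987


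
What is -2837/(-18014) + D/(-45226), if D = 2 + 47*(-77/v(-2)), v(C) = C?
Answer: 95673801/814701164 ≈ 0.11743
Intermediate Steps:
D = 3623/2 (D = 2 + 47*(-77/(-2)) = 2 + 47*(-77*(-½)) = 2 + 47*(77/2) = 2 + 3619/2 = 3623/2 ≈ 1811.5)
-2837/(-18014) + D/(-45226) = -2837/(-18014) + (3623/2)/(-45226) = -2837*(-1/18014) + (3623/2)*(-1/45226) = 2837/18014 - 3623/90452 = 95673801/814701164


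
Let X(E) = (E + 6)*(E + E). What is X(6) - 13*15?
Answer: -51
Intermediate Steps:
X(E) = 2*E*(6 + E) (X(E) = (6 + E)*(2*E) = 2*E*(6 + E))
X(6) - 13*15 = 2*6*(6 + 6) - 13*15 = 2*6*12 - 195 = 144 - 195 = -51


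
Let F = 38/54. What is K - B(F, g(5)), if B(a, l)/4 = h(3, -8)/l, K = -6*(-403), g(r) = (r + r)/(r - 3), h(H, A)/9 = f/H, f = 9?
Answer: 11982/5 ≈ 2396.4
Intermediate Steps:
h(H, A) = 81/H (h(H, A) = 9*(9/H) = 81/H)
g(r) = 2*r/(-3 + r) (g(r) = (2*r)/(-3 + r) = 2*r/(-3 + r))
K = 2418
F = 19/27 (F = 38*(1/54) = 19/27 ≈ 0.70370)
B(a, l) = 108/l (B(a, l) = 4*((81/3)/l) = 4*((81*(1/3))/l) = 4*(27/l) = 108/l)
K - B(F, g(5)) = 2418 - 108/(2*5/(-3 + 5)) = 2418 - 108/(2*5/2) = 2418 - 108/(2*5*(1/2)) = 2418 - 108/5 = 11982/5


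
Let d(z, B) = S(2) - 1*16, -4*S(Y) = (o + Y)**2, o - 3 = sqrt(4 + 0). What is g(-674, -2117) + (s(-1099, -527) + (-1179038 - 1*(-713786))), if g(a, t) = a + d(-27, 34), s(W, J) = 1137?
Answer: -1859269/4 ≈ -4.6482e+5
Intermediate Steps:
o = 5 (o = 3 + sqrt(4 + 0) = 3 + sqrt(4) = 3 + 2 = 5)
S(Y) = -(5 + Y)**2/4
d(z, B) = -113/4 (d(z, B) = -(5 + 2)**2/4 - 1*16 = -1/4*7**2 - 16 = -1/4*49 - 16 = -49/4 - 16 = -113/4)
g(a, t) = -113/4 + a (g(a, t) = a - 113/4 = -113/4 + a)
g(-674, -2117) + (s(-1099, -527) + (-1179038 - 1*(-713786))) = (-113/4 - 674) + (1137 + (-1179038 - 1*(-713786))) = -2809/4 + (1137 + (-1179038 + 713786)) = -2809/4 + (1137 - 465252) = -2809/4 - 464115 = -1859269/4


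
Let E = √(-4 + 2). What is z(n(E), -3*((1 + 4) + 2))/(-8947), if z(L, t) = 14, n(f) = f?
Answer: -14/8947 ≈ -0.0015648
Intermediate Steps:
E = I*√2 (E = √(-2) = I*√2 ≈ 1.4142*I)
z(n(E), -3*((1 + 4) + 2))/(-8947) = 14/(-8947) = 14*(-1/8947) = -14/8947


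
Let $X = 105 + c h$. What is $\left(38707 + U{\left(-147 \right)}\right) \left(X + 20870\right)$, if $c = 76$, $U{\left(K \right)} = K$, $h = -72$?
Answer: $597795680$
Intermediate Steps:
$X = -5367$ ($X = 105 + 76 \left(-72\right) = 105 - 5472 = -5367$)
$\left(38707 + U{\left(-147 \right)}\right) \left(X + 20870\right) = \left(38707 - 147\right) \left(-5367 + 20870\right) = 38560 \cdot 15503 = 597795680$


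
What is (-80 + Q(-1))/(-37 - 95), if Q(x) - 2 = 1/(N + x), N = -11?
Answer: 937/1584 ≈ 0.59154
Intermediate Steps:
Q(x) = 2 + 1/(-11 + x)
(-80 + Q(-1))/(-37 - 95) = (-80 + (-21 + 2*(-1))/(-11 - 1))/(-37 - 95) = (-80 + (-21 - 2)/(-12))/(-132) = (-80 - 1/12*(-23))*(-1/132) = (-80 + 23/12)*(-1/132) = -937/12*(-1/132) = 937/1584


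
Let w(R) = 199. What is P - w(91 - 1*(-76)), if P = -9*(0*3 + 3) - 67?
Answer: -293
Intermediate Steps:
P = -94 (P = -9*(0 + 3) - 67 = -9*3 - 67 = -27 - 67 = -94)
P - w(91 - 1*(-76)) = -94 - 1*199 = -94 - 199 = -293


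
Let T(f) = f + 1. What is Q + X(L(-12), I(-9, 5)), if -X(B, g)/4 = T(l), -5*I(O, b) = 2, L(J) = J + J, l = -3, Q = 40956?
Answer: 40964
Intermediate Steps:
L(J) = 2*J
I(O, b) = -⅖ (I(O, b) = -⅕*2 = -⅖)
T(f) = 1 + f
X(B, g) = 8 (X(B, g) = -4*(1 - 3) = -4*(-2) = 8)
Q + X(L(-12), I(-9, 5)) = 40956 + 8 = 40964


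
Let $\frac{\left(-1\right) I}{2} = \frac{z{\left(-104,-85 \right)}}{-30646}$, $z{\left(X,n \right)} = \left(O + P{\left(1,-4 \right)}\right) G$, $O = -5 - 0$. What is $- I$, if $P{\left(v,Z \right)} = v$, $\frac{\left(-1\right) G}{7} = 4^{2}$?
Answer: $- \frac{64}{2189} \approx -0.029237$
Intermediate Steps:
$G = -112$ ($G = - 7 \cdot 4^{2} = \left(-7\right) 16 = -112$)
$O = -5$ ($O = -5 + 0 = -5$)
$z{\left(X,n \right)} = 448$ ($z{\left(X,n \right)} = \left(-5 + 1\right) \left(-112\right) = \left(-4\right) \left(-112\right) = 448$)
$I = \frac{64}{2189}$ ($I = - 2 \frac{448}{-30646} = - 2 \cdot 448 \left(- \frac{1}{30646}\right) = \left(-2\right) \left(- \frac{32}{2189}\right) = \frac{64}{2189} \approx 0.029237$)
$- I = \left(-1\right) \frac{64}{2189} = - \frac{64}{2189}$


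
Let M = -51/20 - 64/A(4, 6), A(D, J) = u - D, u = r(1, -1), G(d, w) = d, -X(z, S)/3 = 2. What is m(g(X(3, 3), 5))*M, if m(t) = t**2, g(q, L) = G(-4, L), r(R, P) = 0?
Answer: 1076/5 ≈ 215.20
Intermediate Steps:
X(z, S) = -6 (X(z, S) = -3*2 = -6)
u = 0
g(q, L) = -4
A(D, J) = -D (A(D, J) = 0 - D = -D)
M = 269/20 (M = -51/20 - 64/((-1*4)) = -51*1/20 - 64/(-4) = -51/20 - 64*(-1/4) = -51/20 + 16 = 269/20 ≈ 13.450)
m(g(X(3, 3), 5))*M = (-4)**2*(269/20) = 16*(269/20) = 1076/5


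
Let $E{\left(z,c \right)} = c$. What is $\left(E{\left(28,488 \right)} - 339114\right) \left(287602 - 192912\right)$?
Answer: $-32064495940$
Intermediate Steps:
$\left(E{\left(28,488 \right)} - 339114\right) \left(287602 - 192912\right) = \left(488 - 339114\right) \left(287602 - 192912\right) = \left(488 - 339114\right) 94690 = \left(-338626\right) 94690 = -32064495940$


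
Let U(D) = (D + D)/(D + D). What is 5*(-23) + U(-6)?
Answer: -114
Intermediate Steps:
U(D) = 1 (U(D) = (2*D)/((2*D)) = (2*D)*(1/(2*D)) = 1)
5*(-23) + U(-6) = 5*(-23) + 1 = -115 + 1 = -114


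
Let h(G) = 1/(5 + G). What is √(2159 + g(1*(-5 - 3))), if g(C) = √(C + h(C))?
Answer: √(19431 + 15*I*√3)/3 ≈ 46.465 + 0.031064*I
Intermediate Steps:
g(C) = √(C + 1/(5 + C))
√(2159 + g(1*(-5 - 3))) = √(2159 + √((1 + (1*(-5 - 3))*(5 + 1*(-5 - 3)))/(5 + 1*(-5 - 3)))) = √(2159 + √((1 + (1*(-8))*(5 + 1*(-8)))/(5 + 1*(-8)))) = √(2159 + √((1 - 8*(5 - 8))/(5 - 8))) = √(2159 + √((1 - 8*(-3))/(-3))) = √(2159 + √(-(1 + 24)/3)) = √(2159 + √(-⅓*25)) = √(2159 + √(-25/3)) = √(2159 + 5*I*√3/3)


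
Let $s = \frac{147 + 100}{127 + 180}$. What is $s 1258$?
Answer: $\frac{310726}{307} \approx 1012.1$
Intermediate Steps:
$s = \frac{247}{307} \approx 0.80456$
$s 1258 = \frac{247}{307} \cdot 1258 = \frac{310726}{307}$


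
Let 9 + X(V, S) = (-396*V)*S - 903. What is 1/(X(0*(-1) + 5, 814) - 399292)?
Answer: -1/2011924 ≈ -4.9704e-7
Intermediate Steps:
X(V, S) = -912 - 396*S*V (X(V, S) = -9 + ((-396*V)*S - 903) = -9 + (-396*S*V - 903) = -9 + (-903 - 396*S*V) = -912 - 396*S*V)
1/(X(0*(-1) + 5, 814) - 399292) = 1/((-912 - 396*814*(0*(-1) + 5)) - 399292) = 1/((-912 - 396*814*(0 + 5)) - 399292) = 1/((-912 - 396*814*5) - 399292) = 1/((-912 - 1611720) - 399292) = 1/(-1612632 - 399292) = 1/(-2011924) = -1/2011924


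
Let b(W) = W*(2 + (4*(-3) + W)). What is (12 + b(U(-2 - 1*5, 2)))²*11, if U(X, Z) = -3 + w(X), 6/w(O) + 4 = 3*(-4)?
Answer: 147110139/4096 ≈ 35916.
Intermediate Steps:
w(O) = -3/8 (w(O) = 6/(-4 + 3*(-4)) = 6/(-4 - 12) = 6/(-16) = 6*(-1/16) = -3/8)
U(X, Z) = -27/8 (U(X, Z) = -3 - 3/8 = -27/8)
b(W) = W*(-10 + W) (b(W) = W*(2 + (-12 + W)) = W*(-10 + W))
(12 + b(U(-2 - 1*5, 2)))²*11 = (12 - 27*(-10 - 27/8)/8)²*11 = (12 - 27/8*(-107/8))²*11 = (12 + 2889/64)²*11 = (3657/64)²*11 = (13373649/4096)*11 = 147110139/4096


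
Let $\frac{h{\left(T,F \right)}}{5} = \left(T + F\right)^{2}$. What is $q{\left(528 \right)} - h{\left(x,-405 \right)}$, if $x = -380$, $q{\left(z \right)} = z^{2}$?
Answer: $-2802341$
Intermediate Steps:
$h{\left(T,F \right)} = 5 \left(F + T\right)^{2}$ ($h{\left(T,F \right)} = 5 \left(T + F\right)^{2} = 5 \left(F + T\right)^{2}$)
$q{\left(528 \right)} - h{\left(x,-405 \right)} = 528^{2} - 5 \left(-405 - 380\right)^{2} = 278784 - 5 \left(-785\right)^{2} = 278784 - 5 \cdot 616225 = 278784 - 3081125 = -2802341$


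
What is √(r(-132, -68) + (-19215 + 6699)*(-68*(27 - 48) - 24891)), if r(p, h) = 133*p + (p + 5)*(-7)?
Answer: √293646241 ≈ 17136.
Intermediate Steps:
r(p, h) = -35 + 126*p (r(p, h) = 133*p + (5 + p)*(-7) = 133*p + (-35 - 7*p) = -35 + 126*p)
√(r(-132, -68) + (-19215 + 6699)*(-68*(27 - 48) - 24891)) = √((-35 + 126*(-132)) + (-19215 + 6699)*(-68*(27 - 48) - 24891)) = √((-35 - 16632) - 12516*(-68*(-21) - 24891)) = √(-16667 - 12516*(1428 - 24891)) = √(-16667 - 12516*(-23463)) = √(-16667 + 293662908) = √293646241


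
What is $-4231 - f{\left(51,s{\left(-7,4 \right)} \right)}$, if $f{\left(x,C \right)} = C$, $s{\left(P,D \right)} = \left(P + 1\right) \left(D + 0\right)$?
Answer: $-4207$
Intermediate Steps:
$s{\left(P,D \right)} = D \left(1 + P\right)$ ($s{\left(P,D \right)} = \left(1 + P\right) D = D \left(1 + P\right)$)
$-4231 - f{\left(51,s{\left(-7,4 \right)} \right)} = -4231 - 4 \left(1 - 7\right) = -4231 - 4 \left(-6\right) = -4231 - -24 = -4231 + 24 = -4207$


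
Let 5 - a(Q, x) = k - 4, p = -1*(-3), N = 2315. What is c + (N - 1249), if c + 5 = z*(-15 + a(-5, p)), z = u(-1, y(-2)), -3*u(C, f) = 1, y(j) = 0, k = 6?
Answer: 1065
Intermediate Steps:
u(C, f) = -⅓ (u(C, f) = -⅓*1 = -⅓)
z = -⅓ ≈ -0.33333
p = 3
a(Q, x) = 3 (a(Q, x) = 5 - (6 - 4) = 5 - 1*2 = 5 - 2 = 3)
c = -1 (c = -5 - (-15 + 3)/3 = -5 - ⅓*(-12) = -5 + 4 = -1)
c + (N - 1249) = -1 + (2315 - 1249) = -1 + 1066 = 1065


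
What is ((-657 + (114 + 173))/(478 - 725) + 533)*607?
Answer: 80136747/247 ≈ 3.2444e+5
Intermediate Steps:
((-657 + (114 + 173))/(478 - 725) + 533)*607 = ((-657 + 287)/(-247) + 533)*607 = (-370*(-1/247) + 533)*607 = (370/247 + 533)*607 = (132021/247)*607 = 80136747/247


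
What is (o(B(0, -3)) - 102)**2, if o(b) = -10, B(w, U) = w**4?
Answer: 12544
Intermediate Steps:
(o(B(0, -3)) - 102)**2 = (-10 - 102)**2 = (-112)**2 = 12544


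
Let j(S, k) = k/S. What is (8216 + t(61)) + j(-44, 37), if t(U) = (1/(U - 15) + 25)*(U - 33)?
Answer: 9022757/1012 ≈ 8915.8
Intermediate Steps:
t(U) = (-33 + U)*(25 + 1/(-15 + U)) (t(U) = (1/(-15 + U) + 25)*(-33 + U) = (25 + 1/(-15 + U))*(-33 + U) = (-33 + U)*(25 + 1/(-15 + U)))
(8216 + t(61)) + j(-44, 37) = (8216 + (12342 - 1199*61 + 25*61²)/(-15 + 61)) + 37/(-44) = (8216 + (12342 - 73139 + 25*3721)/46) + 37*(-1/44) = (8216 + (12342 - 73139 + 93025)/46) - 37/44 = (8216 + (1/46)*32228) - 37/44 = (8216 + 16114/23) - 37/44 = 205082/23 - 37/44 = 9022757/1012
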